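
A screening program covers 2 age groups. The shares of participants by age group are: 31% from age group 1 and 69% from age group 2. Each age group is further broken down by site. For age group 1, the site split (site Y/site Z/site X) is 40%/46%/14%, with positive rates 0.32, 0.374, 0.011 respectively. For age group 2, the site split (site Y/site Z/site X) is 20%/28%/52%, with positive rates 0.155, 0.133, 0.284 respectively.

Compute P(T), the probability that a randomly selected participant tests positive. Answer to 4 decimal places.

0.2425

P(T|1) = 0.4·0.32 + 0.46·0.374 + 0.14·0.011 = 0.128 + 0.17204 + 0.00154 = 0.30158
P(T|2) = 0.2·0.155 + 0.28·0.133 + 0.52·0.284 = 0.031 + 0.03724 + 0.14768 = 0.21592
Then overall,
P(T) = 0.31·0.30158 + 0.69·0.21592
      = 0.0934898 + 0.1489848 = 0.2424746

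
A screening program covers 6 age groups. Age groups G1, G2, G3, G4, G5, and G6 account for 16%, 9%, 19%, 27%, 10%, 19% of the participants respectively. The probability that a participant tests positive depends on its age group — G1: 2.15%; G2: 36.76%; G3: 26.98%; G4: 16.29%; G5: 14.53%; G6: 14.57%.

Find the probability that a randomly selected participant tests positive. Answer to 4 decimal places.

Summing over the partition,
P(T) = P(T|G1)·P(G1) + P(T|G2)·P(G2) + P(T|G3)·P(G3) + P(T|G4)·P(G4) + P(T|G5)·P(G5) + P(T|G6)·P(G6)
      = 0.0215·0.16 + 0.3676·0.09 + 0.2698·0.19 + 0.1629·0.27 + 0.1453·0.1 + 0.1457·0.19
      = 0.00344 + 0.033084 + 0.051262 + 0.043983 + 0.01453 + 0.027683 = 0.173982

0.1740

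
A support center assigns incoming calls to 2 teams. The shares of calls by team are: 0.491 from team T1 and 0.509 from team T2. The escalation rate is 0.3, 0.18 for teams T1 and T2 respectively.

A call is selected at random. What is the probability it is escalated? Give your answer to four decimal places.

0.2389

Using total probability over the partition,
P(E) = P(E|T1)·P(T1) + P(E|T2)·P(T2)
      = 0.3·0.491 + 0.18·0.509
      = 0.1473 + 0.09162 = 0.23892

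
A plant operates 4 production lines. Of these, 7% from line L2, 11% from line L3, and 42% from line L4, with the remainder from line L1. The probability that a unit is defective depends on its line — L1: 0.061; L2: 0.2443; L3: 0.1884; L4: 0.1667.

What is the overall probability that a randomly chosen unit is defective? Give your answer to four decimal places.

0.1322

P(L1) = 1 − (0.07 + 0.11 + 0.42) = 0.4.
Using total probability over the partition,
P(D) = P(D|L1)·P(L1) + P(D|L2)·P(L2) + P(D|L3)·P(L3) + P(D|L4)·P(L4)
      = 0.061·0.4 + 0.2443·0.07 + 0.1884·0.11 + 0.1667·0.42
      = 0.0244 + 0.017101 + 0.020724 + 0.070014 = 0.132239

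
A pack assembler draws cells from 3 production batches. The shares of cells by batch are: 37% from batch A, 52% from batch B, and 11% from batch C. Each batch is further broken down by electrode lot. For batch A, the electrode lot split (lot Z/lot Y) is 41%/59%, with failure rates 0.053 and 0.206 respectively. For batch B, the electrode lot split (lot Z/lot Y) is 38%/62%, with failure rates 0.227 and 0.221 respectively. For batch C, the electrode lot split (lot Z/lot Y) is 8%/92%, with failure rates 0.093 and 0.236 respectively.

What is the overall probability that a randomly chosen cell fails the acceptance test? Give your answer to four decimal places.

P(F|A) = 0.41·0.053 + 0.59·0.206 = 0.02173 + 0.12154 = 0.14327
P(F|B) = 0.38·0.227 + 0.62·0.221 = 0.08626 + 0.13702 = 0.22328
P(F|C) = 0.08·0.093 + 0.92·0.236 = 0.00744 + 0.21712 = 0.22456
Then overall,
P(F) = 0.37·0.14327 + 0.52·0.22328 + 0.11·0.22456
      = 0.0530099 + 0.1161056 + 0.0247016 = 0.1938171

P(F) ≈ 0.1938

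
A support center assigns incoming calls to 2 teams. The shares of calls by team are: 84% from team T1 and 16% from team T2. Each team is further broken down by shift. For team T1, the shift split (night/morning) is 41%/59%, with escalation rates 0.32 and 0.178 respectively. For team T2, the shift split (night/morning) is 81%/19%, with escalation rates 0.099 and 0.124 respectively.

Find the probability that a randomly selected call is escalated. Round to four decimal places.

P(E|T1) = 0.41·0.32 + 0.59·0.178 = 0.1312 + 0.10502 = 0.23622
P(E|T2) = 0.81·0.099 + 0.19·0.124 = 0.08019 + 0.02356 = 0.10375
Then overall,
P(E) = 0.84·0.23622 + 0.16·0.10375
      = 0.1984248 + 0.0166 = 0.2150248

0.2150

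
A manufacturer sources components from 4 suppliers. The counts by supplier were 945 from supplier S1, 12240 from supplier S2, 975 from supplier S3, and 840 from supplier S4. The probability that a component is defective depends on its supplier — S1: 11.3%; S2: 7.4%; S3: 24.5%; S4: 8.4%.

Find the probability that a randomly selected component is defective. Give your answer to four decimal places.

Total: 945 + 12240 + 975 + 840 = 15000.
P(S1) = 945/15000 = 0.063. P(S2) = 12240/15000 = 0.816. P(S3) = 975/15000 = 0.065. P(S4) = 840/15000 = 0.056.
By the law of total probability,
P(D) = P(D|S1)·P(S1) + P(D|S2)·P(S2) + P(D|S3)·P(S3) + P(D|S4)·P(S4)
      = 0.113·0.063 + 0.074·0.816 + 0.245·0.065 + 0.084·0.056
      = 0.007119 + 0.060384 + 0.015925 + 0.004704 = 0.088132

0.0881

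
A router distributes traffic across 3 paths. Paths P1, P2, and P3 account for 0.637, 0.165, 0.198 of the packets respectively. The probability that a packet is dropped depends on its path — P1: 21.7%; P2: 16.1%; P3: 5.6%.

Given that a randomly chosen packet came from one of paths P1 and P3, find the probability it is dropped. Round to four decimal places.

Let S = {P1, P3}.
P(S) = 0.637 + 0.198 = 0.835.
P(L ∩ S) = 0.217·0.637 + 0.056·0.198 = 0.138229 + 0.011088 = 0.149317.
P(L | S) = 0.149317 / 0.835 = 0.178823…

0.1788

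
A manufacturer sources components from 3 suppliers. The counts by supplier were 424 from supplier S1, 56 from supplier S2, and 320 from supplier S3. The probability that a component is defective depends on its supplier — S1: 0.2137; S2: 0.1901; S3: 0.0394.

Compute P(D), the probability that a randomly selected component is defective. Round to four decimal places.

P(D) ≈ 0.1423

Total: 424 + 56 + 320 = 800.
P(S1) = 424/800 = 0.53. P(S2) = 56/800 = 0.07. P(S3) = 320/800 = 0.4.
P(D) = P(D|S1)·P(S1) + P(D|S2)·P(S2) + P(D|S3)·P(S3)
      = 0.2137·0.53 + 0.1901·0.07 + 0.0394·0.4
      = 0.113261 + 0.013307 + 0.01576 = 0.142328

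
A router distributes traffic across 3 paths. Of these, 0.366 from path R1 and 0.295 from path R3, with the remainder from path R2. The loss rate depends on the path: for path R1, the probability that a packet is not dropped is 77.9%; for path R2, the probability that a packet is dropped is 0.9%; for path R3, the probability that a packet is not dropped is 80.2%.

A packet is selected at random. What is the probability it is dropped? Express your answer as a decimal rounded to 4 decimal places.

P(R2) = 1 − (0.366 + 0.295) = 0.339.
P(L|R1) = 1 − 0.779 = 0.221.
P(L|R3) = 1 − 0.802 = 0.198.
By the law of total probability,
P(L) = P(L|R1)·P(R1) + P(L|R2)·P(R2) + P(L|R3)·P(R3)
      = 0.221·0.366 + 0.009·0.339 + 0.198·0.295
      = 0.080886 + 0.003051 + 0.05841 = 0.142347

P(L) ≈ 0.1423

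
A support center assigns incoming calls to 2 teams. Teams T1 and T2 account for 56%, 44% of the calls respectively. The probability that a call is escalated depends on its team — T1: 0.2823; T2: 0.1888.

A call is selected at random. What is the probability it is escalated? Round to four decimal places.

P(E) = P(E|T1)·P(T1) + P(E|T2)·P(T2)
      = 0.2823·0.56 + 0.1888·0.44
      = 0.158088 + 0.083072 = 0.24116

P(E) ≈ 0.2412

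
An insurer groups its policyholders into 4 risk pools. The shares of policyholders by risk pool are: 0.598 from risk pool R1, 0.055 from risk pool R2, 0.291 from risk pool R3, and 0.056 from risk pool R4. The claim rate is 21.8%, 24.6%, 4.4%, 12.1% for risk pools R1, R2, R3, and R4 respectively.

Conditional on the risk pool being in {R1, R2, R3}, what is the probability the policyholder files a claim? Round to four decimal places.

0.1660

Let S = {R1, R2, R3}.
P(S) = 0.598 + 0.055 + 0.291 = 0.944.
P(C ∩ S) = 0.218·0.598 + 0.246·0.055 + 0.044·0.291 = 0.130364 + 0.01353 + 0.012804 = 0.156698.
P(C | S) = 0.156698 / 0.944 = 0.165994…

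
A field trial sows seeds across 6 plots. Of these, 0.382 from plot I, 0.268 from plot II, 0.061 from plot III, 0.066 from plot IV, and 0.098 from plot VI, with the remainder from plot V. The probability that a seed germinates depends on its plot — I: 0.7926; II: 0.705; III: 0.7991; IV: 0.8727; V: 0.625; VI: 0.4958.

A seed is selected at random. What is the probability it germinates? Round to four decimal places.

P(G) ≈ 0.7248

P(V) = 1 − (0.382 + 0.268 + 0.061 + 0.066 + 0.098) = 0.125.
Using total probability over the partition,
P(G) = P(G|I)·P(I) + P(G|II)·P(II) + P(G|III)·P(III) + P(G|IV)·P(IV) + P(G|V)·P(V) + P(G|VI)·P(VI)
      = 0.7926·0.382 + 0.705·0.268 + 0.7991·0.061 + 0.8727·0.066 + 0.625·0.125 + 0.4958·0.098
      = 0.3027732 + 0.18894 + 0.0487451 + 0.0575982 + 0.078125 + 0.0485884 = 0.7247699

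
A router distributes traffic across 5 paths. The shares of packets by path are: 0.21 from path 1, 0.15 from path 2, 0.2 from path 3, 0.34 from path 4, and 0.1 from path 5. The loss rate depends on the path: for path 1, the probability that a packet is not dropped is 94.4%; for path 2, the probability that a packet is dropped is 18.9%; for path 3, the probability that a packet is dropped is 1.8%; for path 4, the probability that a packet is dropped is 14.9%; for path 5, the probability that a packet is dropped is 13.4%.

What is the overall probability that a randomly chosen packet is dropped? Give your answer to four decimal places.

P(L) ≈ 0.1078

P(L|1) = 1 − 0.944 = 0.056.
P(L) = P(L|1)·P(1) + P(L|2)·P(2) + P(L|3)·P(3) + P(L|4)·P(4) + P(L|5)·P(5)
      = 0.056·0.21 + 0.189·0.15 + 0.018·0.2 + 0.149·0.34 + 0.134·0.1
      = 0.01176 + 0.02835 + 0.0036 + 0.05066 + 0.0134 = 0.10777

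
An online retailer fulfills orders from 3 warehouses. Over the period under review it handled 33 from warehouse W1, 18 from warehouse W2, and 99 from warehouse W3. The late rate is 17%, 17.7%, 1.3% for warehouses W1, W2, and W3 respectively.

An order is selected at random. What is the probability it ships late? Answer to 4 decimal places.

Total: 33 + 18 + 99 = 150.
P(W1) = 33/150 = 0.22. P(W2) = 18/150 = 0.12. P(W3) = 99/150 = 0.66.
Summing over the partition,
P(L) = P(L|W1)·P(W1) + P(L|W2)·P(W2) + P(L|W3)·P(W3)
      = 0.17·0.22 + 0.177·0.12 + 0.013·0.66
      = 0.0374 + 0.02124 + 0.00858 = 0.06722

0.0672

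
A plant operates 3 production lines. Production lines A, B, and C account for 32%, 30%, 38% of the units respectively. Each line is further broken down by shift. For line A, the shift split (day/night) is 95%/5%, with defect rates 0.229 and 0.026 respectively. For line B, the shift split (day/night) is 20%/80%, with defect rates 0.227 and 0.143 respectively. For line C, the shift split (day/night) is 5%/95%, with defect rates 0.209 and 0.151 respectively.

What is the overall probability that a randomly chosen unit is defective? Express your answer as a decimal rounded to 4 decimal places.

0.1765

P(D|A) = 0.95·0.229 + 0.05·0.026 = 0.21755 + 0.0013 = 0.21885
P(D|B) = 0.2·0.227 + 0.8·0.143 = 0.0454 + 0.1144 = 0.1598
P(D|C) = 0.05·0.209 + 0.95·0.151 = 0.01045 + 0.14345 = 0.1539
By total probability over the outer partition,
P(D) = 0.32·0.21885 + 0.3·0.1598 + 0.38·0.1539
      = 0.070032 + 0.04794 + 0.058482 = 0.176454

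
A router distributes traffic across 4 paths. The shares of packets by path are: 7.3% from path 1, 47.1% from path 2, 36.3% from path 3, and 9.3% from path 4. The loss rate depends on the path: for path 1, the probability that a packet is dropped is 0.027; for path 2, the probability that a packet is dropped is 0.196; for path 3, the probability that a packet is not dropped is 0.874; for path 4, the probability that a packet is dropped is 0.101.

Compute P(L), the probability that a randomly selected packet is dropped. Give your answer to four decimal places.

P(L|3) = 1 − 0.874 = 0.126.
P(L) = P(L|1)·P(1) + P(L|2)·P(2) + P(L|3)·P(3) + P(L|4)·P(4)
      = 0.027·0.073 + 0.196·0.471 + 0.126·0.363 + 0.101·0.093
      = 0.001971 + 0.092316 + 0.045738 + 0.009393 = 0.149418

P(L) ≈ 0.1494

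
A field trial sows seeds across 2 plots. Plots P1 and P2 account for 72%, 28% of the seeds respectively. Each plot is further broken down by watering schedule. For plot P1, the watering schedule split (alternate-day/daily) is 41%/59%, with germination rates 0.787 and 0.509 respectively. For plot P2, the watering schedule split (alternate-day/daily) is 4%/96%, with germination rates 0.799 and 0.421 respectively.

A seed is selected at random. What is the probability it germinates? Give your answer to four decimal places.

0.5707

P(G|P1) = 0.41·0.787 + 0.59·0.509 = 0.32267 + 0.30031 = 0.62298
P(G|P2) = 0.04·0.799 + 0.96·0.421 = 0.03196 + 0.40416 = 0.43612
Then overall,
P(G) = 0.72·0.62298 + 0.28·0.43612
      = 0.4485456 + 0.1221136 = 0.5706592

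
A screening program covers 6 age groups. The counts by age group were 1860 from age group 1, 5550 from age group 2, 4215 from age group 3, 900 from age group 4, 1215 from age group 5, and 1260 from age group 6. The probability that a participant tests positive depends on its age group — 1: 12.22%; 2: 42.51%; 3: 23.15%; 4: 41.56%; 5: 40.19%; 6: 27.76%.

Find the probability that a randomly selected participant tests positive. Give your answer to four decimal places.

Total: 1860 + 5550 + 4215 + 900 + 1215 + 1260 = 15000.
P(1) = 1860/15000 = 0.124. P(2) = 5550/15000 = 0.37. P(3) = 4215/15000 = 0.281. P(4) = 900/15000 = 0.06. P(5) = 1215/15000 = 0.081. P(6) = 1260/15000 = 0.084.
P(T) = P(T|1)·P(1) + P(T|2)·P(2) + P(T|3)·P(3) + P(T|4)·P(4) + P(T|5)·P(5) + P(T|6)·P(6)
      = 0.1222·0.124 + 0.4251·0.37 + 0.2315·0.281 + 0.4156·0.06 + 0.4019·0.081 + 0.2776·0.084
      = 0.0151528 + 0.157287 + 0.0650515 + 0.024936 + 0.0325539 + 0.0233184 = 0.3182996

0.3183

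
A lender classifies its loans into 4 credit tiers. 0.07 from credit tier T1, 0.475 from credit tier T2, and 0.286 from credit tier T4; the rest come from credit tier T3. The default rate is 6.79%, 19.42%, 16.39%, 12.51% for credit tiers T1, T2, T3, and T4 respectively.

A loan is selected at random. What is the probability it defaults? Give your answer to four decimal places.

P(D) ≈ 0.1605

P(T3) = 1 − (0.07 + 0.475 + 0.286) = 0.169.
Using total probability over the partition,
P(D) = P(D|T1)·P(T1) + P(D|T2)·P(T2) + P(D|T3)·P(T3) + P(D|T4)·P(T4)
      = 0.0679·0.07 + 0.1942·0.475 + 0.1639·0.169 + 0.1251·0.286
      = 0.004753 + 0.092245 + 0.0276991 + 0.0357786 = 0.1604757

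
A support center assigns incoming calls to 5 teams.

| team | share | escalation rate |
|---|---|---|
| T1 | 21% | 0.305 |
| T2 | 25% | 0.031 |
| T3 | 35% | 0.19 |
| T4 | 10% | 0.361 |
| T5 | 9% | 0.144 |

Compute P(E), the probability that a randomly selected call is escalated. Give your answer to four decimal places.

0.1874

Using total probability over the partition,
P(E) = P(E|T1)·P(T1) + P(E|T2)·P(T2) + P(E|T3)·P(T3) + P(E|T4)·P(T4) + P(E|T5)·P(T5)
      = 0.305·0.21 + 0.031·0.25 + 0.19·0.35 + 0.361·0.1 + 0.144·0.09
      = 0.06405 + 0.00775 + 0.0665 + 0.0361 + 0.01296 = 0.18736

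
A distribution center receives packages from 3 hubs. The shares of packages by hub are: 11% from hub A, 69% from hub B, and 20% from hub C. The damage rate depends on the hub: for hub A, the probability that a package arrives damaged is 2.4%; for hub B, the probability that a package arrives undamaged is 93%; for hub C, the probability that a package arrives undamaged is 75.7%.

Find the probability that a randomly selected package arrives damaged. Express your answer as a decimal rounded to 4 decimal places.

P(D|B) = 1 − 0.93 = 0.07.
P(D|C) = 1 − 0.757 = 0.243.
P(D) = P(D|A)·P(A) + P(D|B)·P(B) + P(D|C)·P(C)
      = 0.024·0.11 + 0.07·0.69 + 0.243·0.2
      = 0.00264 + 0.0483 + 0.0486 = 0.09954

P(D) ≈ 0.0995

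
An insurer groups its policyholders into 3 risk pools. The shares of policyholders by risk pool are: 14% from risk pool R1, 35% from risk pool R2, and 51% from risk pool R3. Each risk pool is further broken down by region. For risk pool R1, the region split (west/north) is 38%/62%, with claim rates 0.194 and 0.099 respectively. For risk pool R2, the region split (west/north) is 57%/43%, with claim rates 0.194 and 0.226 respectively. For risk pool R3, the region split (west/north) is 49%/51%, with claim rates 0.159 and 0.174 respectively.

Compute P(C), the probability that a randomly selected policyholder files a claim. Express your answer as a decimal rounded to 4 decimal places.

P(C|R1) = 0.38·0.194 + 0.62·0.099 = 0.07372 + 0.06138 = 0.1351
P(C|R2) = 0.57·0.194 + 0.43·0.226 = 0.11058 + 0.09718 = 0.20776
P(C|R3) = 0.49·0.159 + 0.51·0.174 = 0.07791 + 0.08874 = 0.16665
By total probability over the outer partition,
P(C) = 0.14·0.1351 + 0.35·0.20776 + 0.51·0.16665
      = 0.018914 + 0.072716 + 0.0849915 = 0.1766215

P(C) ≈ 0.1766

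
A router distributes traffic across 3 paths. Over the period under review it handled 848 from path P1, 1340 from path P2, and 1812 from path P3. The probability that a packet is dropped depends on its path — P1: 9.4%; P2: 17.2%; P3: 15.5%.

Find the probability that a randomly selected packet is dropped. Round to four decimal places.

Total: 848 + 1340 + 1812 = 4000.
P(P1) = 848/4000 = 0.212. P(P2) = 1340/4000 = 0.335. P(P3) = 1812/4000 = 0.453.
Summing over the partition,
P(L) = P(L|P1)·P(P1) + P(L|P2)·P(P2) + P(L|P3)·P(P3)
      = 0.094·0.212 + 0.172·0.335 + 0.155·0.453
      = 0.019928 + 0.05762 + 0.070215 = 0.147763

P(L) ≈ 0.1478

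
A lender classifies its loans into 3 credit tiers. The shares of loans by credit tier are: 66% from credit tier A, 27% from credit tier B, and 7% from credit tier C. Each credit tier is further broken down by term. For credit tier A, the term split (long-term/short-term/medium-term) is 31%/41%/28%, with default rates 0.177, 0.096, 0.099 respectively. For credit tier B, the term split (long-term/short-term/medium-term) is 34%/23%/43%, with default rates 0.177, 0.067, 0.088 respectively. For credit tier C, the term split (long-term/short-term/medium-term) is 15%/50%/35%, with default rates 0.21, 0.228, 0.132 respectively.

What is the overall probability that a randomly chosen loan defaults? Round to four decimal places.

P(D|A) = 0.31·0.177 + 0.41·0.096 + 0.28·0.099 = 0.05487 + 0.03936 + 0.02772 = 0.12195
P(D|B) = 0.34·0.177 + 0.23·0.067 + 0.43·0.088 = 0.06018 + 0.01541 + 0.03784 = 0.11343
P(D|C) = 0.15·0.21 + 0.5·0.228 + 0.35·0.132 = 0.0315 + 0.114 + 0.0462 = 0.1917
Then overall,
P(D) = 0.66·0.12195 + 0.27·0.11343 + 0.07·0.1917
      = 0.080487 + 0.0306261 + 0.013419 = 0.1245321

P(D) ≈ 0.1245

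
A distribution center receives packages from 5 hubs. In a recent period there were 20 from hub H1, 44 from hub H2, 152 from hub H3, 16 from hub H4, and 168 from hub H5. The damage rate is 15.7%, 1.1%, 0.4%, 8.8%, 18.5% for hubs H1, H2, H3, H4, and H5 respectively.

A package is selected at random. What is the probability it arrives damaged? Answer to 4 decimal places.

Total: 20 + 44 + 152 + 16 + 168 = 400.
P(H1) = 20/400 = 0.05. P(H2) = 44/400 = 0.11. P(H3) = 152/400 = 0.38. P(H4) = 16/400 = 0.04. P(H5) = 168/400 = 0.42.
P(D) = P(D|H1)·P(H1) + P(D|H2)·P(H2) + P(D|H3)·P(H3) + P(D|H4)·P(H4) + P(D|H5)·P(H5)
      = 0.157·0.05 + 0.011·0.11 + 0.004·0.38 + 0.088·0.04 + 0.185·0.42
      = 0.00785 + 0.00121 + 0.00152 + 0.00352 + 0.0777 = 0.0918

P(D) ≈ 0.0918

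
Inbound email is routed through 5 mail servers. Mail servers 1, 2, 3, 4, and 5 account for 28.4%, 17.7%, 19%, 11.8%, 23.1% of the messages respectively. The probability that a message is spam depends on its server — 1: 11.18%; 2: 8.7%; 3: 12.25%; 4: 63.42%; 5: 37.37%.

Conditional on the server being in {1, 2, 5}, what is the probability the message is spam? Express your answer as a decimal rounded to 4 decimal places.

P(S|J) ≈ 0.1929

Let J = {1, 2, 5}.
P(J) = 0.284 + 0.177 + 0.231 = 0.692.
P(S ∩ J) = 0.1118·0.284 + 0.087·0.177 + 0.3737·0.231 = 0.0317512 + 0.015399 + 0.0863247 = 0.1334749.
P(S | J) = 0.1334749 / 0.692 = 0.192883…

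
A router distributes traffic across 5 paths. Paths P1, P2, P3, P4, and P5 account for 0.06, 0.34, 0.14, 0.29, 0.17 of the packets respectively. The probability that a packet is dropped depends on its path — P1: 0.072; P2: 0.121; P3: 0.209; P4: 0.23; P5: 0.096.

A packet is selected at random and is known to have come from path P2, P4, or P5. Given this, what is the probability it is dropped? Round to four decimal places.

Let S = {P2, P4, P5}.
P(S) = 0.34 + 0.29 + 0.17 = 0.8.
P(L ∩ S) = 0.121·0.34 + 0.23·0.29 + 0.096·0.17 = 0.04114 + 0.0667 + 0.01632 = 0.12416.
P(L | S) = 0.12416 / 0.8 = 0.155200…

P(L|S) ≈ 0.1552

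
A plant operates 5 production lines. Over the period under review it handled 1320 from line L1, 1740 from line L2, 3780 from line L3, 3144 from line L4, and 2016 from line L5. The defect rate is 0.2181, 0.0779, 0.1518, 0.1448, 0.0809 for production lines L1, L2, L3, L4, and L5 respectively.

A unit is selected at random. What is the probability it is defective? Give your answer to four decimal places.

Total: 1320 + 1740 + 3780 + 3144 + 2016 = 12000.
P(L1) = 1320/12000 = 0.11. P(L2) = 1740/12000 = 0.145. P(L3) = 3780/12000 = 0.315. P(L4) = 3144/12000 = 0.262. P(L5) = 2016/12000 = 0.168.
P(D) = P(D|L1)·P(L1) + P(D|L2)·P(L2) + P(D|L3)·P(L3) + P(D|L4)·P(L4) + P(D|L5)·P(L5)
      = 0.2181·0.11 + 0.0779·0.145 + 0.1518·0.315 + 0.1448·0.262 + 0.0809·0.168
      = 0.023991 + 0.0112955 + 0.047817 + 0.0379376 + 0.0135912 = 0.1346323

0.1346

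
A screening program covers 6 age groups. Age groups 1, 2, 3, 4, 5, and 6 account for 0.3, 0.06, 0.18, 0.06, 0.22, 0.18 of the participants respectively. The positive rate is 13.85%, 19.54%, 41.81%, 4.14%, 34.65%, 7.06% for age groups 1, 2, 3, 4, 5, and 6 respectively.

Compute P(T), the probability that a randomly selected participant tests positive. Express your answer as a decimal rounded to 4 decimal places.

0.2200

P(T) = P(T|1)·P(1) + P(T|2)·P(2) + P(T|3)·P(3) + P(T|4)·P(4) + P(T|5)·P(5) + P(T|6)·P(6)
      = 0.1385·0.3 + 0.1954·0.06 + 0.4181·0.18 + 0.0414·0.06 + 0.3465·0.22 + 0.0706·0.18
      = 0.04155 + 0.011724 + 0.075258 + 0.002484 + 0.07623 + 0.012708 = 0.219954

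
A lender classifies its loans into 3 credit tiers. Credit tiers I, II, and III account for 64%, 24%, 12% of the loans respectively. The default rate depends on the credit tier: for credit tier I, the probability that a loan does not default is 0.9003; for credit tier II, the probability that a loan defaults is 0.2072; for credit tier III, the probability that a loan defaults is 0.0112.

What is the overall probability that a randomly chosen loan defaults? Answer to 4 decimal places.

P(D) ≈ 0.1149

P(D|I) = 1 − 0.9003 = 0.0997.
P(D) = P(D|I)·P(I) + P(D|II)·P(II) + P(D|III)·P(III)
      = 0.0997·0.64 + 0.2072·0.24 + 0.0112·0.12
      = 0.063808 + 0.049728 + 0.001344 = 0.11488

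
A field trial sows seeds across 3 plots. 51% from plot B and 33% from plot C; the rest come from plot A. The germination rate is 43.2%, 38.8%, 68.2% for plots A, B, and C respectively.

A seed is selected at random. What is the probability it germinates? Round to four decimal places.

P(A) = 1 − (0.51 + 0.33) = 0.16.
P(G) = P(G|A)·P(A) + P(G|B)·P(B) + P(G|C)·P(C)
      = 0.432·0.16 + 0.388·0.51 + 0.682·0.33
      = 0.06912 + 0.19788 + 0.22506 = 0.49206

P(G) ≈ 0.4921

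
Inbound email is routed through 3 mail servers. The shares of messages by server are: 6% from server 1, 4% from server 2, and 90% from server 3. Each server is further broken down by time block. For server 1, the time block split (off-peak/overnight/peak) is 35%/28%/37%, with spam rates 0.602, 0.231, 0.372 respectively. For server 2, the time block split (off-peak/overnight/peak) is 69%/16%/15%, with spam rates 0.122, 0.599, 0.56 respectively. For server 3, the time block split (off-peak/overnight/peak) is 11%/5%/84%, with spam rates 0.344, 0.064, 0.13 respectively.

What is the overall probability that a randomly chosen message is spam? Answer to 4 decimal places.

P(S|1) = 0.35·0.602 + 0.28·0.231 + 0.37·0.372 = 0.2107 + 0.06468 + 0.13764 = 0.41302
P(S|2) = 0.69·0.122 + 0.16·0.599 + 0.15·0.56 = 0.08418 + 0.09584 + 0.084 = 0.26402
P(S|3) = 0.11·0.344 + 0.05·0.064 + 0.84·0.13 = 0.03784 + 0.0032 + 0.1092 = 0.15024
By total probability over the outer partition,
P(S) = 0.06·0.41302 + 0.04·0.26402 + 0.9·0.15024
      = 0.0247812 + 0.0105608 + 0.135216 = 0.170558

P(S) ≈ 0.1706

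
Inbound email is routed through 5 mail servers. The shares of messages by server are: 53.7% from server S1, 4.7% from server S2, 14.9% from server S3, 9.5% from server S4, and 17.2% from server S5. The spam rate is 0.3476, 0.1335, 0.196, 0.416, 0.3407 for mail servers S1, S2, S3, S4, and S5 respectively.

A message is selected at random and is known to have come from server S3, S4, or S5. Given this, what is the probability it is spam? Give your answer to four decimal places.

0.3061

Let J = {S3, S4, S5}.
P(J) = 0.149 + 0.095 + 0.172 = 0.416.
P(S ∩ J) = 0.196·0.149 + 0.416·0.095 + 0.3407·0.172 = 0.029204 + 0.03952 + 0.0586004 = 0.1273244.
P(S | J) = 0.1273244 / 0.416 = 0.306068…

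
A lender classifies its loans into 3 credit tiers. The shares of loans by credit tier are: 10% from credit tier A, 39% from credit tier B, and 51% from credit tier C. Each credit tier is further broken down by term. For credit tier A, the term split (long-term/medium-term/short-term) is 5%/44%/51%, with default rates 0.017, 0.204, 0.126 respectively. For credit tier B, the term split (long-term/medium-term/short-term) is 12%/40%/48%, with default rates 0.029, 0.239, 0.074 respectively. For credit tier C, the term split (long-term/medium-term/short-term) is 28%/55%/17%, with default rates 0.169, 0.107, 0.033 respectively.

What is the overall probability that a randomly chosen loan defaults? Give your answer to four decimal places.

P(D|A) = 0.05·0.017 + 0.44·0.204 + 0.51·0.126 = 0.00085 + 0.08976 + 0.06426 = 0.15487
P(D|B) = 0.12·0.029 + 0.4·0.239 + 0.48·0.074 = 0.00348 + 0.0956 + 0.03552 = 0.1346
P(D|C) = 0.28·0.169 + 0.55·0.107 + 0.17·0.033 = 0.04732 + 0.05885 + 0.00561 = 0.11178
By total probability over the outer partition,
P(D) = 0.1·0.15487 + 0.39·0.1346 + 0.51·0.11178
      = 0.015487 + 0.052494 + 0.0570078 = 0.1249888

0.1250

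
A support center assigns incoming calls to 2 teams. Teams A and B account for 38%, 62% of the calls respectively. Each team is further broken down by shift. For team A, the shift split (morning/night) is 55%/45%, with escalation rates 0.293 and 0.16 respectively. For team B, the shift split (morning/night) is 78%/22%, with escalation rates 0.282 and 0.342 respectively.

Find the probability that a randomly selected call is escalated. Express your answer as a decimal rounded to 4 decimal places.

P(E|A) = 0.55·0.293 + 0.45·0.16 = 0.16115 + 0.072 = 0.23315
P(E|B) = 0.78·0.282 + 0.22·0.342 = 0.21996 + 0.07524 = 0.2952
By total probability over the outer partition,
P(E) = 0.38·0.23315 + 0.62·0.2952
      = 0.088597 + 0.183024 = 0.271621

0.2716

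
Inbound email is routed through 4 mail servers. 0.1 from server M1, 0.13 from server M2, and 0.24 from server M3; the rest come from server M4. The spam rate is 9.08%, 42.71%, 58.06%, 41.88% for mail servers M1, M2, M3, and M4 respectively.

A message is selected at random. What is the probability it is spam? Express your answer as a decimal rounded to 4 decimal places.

0.4259

P(M4) = 1 − (0.1 + 0.13 + 0.24) = 0.53.
P(S) = P(S|M1)·P(M1) + P(S|M2)·P(M2) + P(S|M3)·P(M3) + P(S|M4)·P(M4)
      = 0.0908·0.1 + 0.4271·0.13 + 0.5806·0.24 + 0.4188·0.53
      = 0.00908 + 0.055523 + 0.139344 + 0.221964 = 0.425911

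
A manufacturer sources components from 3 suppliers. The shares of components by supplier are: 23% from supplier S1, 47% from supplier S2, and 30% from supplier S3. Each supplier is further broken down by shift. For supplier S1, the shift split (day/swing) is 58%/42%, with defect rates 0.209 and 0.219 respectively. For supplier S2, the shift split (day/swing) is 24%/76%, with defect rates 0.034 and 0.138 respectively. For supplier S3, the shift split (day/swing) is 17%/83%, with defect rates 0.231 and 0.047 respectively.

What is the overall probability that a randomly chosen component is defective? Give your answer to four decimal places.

P(D|S1) = 0.58·0.209 + 0.42·0.219 = 0.12122 + 0.09198 = 0.2132
P(D|S2) = 0.24·0.034 + 0.76·0.138 = 0.00816 + 0.10488 = 0.11304
P(D|S3) = 0.17·0.231 + 0.83·0.047 = 0.03927 + 0.03901 = 0.07828
Then overall,
P(D) = 0.23·0.2132 + 0.47·0.11304 + 0.3·0.07828
      = 0.049036 + 0.0531288 + 0.023484 = 0.1256488

0.1256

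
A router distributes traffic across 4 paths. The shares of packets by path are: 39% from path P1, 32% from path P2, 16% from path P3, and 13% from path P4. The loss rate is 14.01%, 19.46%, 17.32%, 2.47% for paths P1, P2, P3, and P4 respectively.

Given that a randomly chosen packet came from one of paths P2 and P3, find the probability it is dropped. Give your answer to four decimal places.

P(L|S) ≈ 0.1875

Let S = {P2, P3}.
P(S) = 0.32 + 0.16 = 0.48.
P(L ∩ S) = 0.1946·0.32 + 0.1732·0.16 = 0.062272 + 0.027712 = 0.089984.
P(L | S) = 0.089984 / 0.48 = 0.187467…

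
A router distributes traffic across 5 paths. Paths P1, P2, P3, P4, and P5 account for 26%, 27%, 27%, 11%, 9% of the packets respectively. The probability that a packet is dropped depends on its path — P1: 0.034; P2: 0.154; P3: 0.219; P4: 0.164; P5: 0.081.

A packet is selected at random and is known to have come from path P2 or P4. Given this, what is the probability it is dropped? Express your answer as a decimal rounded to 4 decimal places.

P(L|S) ≈ 0.1569

Let S = {P2, P4}.
P(S) = 0.27 + 0.11 = 0.38.
P(L ∩ S) = 0.154·0.27 + 0.164·0.11 = 0.04158 + 0.01804 = 0.05962.
P(L | S) = 0.05962 / 0.38 = 0.156895…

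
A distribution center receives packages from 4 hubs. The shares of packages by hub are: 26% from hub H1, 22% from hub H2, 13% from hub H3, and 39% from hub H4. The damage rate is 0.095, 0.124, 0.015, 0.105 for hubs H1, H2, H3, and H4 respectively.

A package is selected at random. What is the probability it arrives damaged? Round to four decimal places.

Summing over the partition,
P(D) = P(D|H1)·P(H1) + P(D|H2)·P(H2) + P(D|H3)·P(H3) + P(D|H4)·P(H4)
      = 0.095·0.26 + 0.124·0.22 + 0.015·0.13 + 0.105·0.39
      = 0.0247 + 0.02728 + 0.00195 + 0.04095 = 0.09488

P(D) ≈ 0.0949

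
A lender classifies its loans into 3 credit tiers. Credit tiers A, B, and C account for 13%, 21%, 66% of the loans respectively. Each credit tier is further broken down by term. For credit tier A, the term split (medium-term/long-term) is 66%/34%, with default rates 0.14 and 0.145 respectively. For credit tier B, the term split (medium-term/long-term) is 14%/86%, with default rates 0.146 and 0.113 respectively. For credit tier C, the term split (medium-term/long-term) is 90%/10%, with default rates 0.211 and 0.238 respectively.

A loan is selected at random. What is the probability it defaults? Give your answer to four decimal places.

0.1842

P(D|A) = 0.66·0.14 + 0.34·0.145 = 0.0924 + 0.0493 = 0.1417
P(D|B) = 0.14·0.146 + 0.86·0.113 = 0.02044 + 0.09718 = 0.11762
P(D|C) = 0.9·0.211 + 0.1·0.238 = 0.1899 + 0.0238 = 0.2137
By total probability over the outer partition,
P(D) = 0.13·0.1417 + 0.21·0.11762 + 0.66·0.2137
      = 0.018421 + 0.0247002 + 0.141042 = 0.1841632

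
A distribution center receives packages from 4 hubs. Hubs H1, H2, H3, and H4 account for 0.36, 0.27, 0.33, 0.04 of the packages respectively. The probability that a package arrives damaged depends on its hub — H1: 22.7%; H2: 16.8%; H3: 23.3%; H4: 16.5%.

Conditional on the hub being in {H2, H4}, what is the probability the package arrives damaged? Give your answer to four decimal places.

0.1676

Let S = {H2, H4}.
P(S) = 0.27 + 0.04 = 0.31.
P(D ∩ S) = 0.168·0.27 + 0.165·0.04 = 0.04536 + 0.0066 = 0.05196.
P(D | S) = 0.05196 / 0.31 = 0.167613…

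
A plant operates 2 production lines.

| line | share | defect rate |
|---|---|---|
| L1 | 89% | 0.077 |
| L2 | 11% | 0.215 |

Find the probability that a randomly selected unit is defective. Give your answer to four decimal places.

By the law of total probability,
P(D) = P(D|L1)·P(L1) + P(D|L2)·P(L2)
      = 0.077·0.89 + 0.215·0.11
      = 0.06853 + 0.02365 = 0.09218

0.0922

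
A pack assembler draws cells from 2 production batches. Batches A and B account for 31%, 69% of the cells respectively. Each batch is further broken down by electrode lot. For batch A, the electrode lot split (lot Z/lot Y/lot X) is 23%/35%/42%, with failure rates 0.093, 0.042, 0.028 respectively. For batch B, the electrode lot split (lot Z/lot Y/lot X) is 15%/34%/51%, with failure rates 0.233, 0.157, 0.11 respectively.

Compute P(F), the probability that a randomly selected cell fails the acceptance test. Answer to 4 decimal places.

0.1145

P(F|A) = 0.23·0.093 + 0.35·0.042 + 0.42·0.028 = 0.02139 + 0.0147 + 0.01176 = 0.04785
P(F|B) = 0.15·0.233 + 0.34·0.157 + 0.51·0.11 = 0.03495 + 0.05338 + 0.0561 = 0.14443
Then overall,
P(F) = 0.31·0.04785 + 0.69·0.14443
      = 0.0148335 + 0.0996567 = 0.1144902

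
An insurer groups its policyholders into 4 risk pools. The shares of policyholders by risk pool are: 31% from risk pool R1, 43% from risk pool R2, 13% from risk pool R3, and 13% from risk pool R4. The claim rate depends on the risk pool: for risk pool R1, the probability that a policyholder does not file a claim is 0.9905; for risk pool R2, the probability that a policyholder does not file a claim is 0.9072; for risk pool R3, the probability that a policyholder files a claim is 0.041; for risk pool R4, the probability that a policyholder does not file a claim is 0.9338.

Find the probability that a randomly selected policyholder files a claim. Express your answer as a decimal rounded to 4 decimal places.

P(C) ≈ 0.0568

P(C|R1) = 1 − 0.9905 = 0.0095.
P(C|R2) = 1 − 0.9072 = 0.0928.
P(C|R4) = 1 − 0.9338 = 0.0662.
P(C) = P(C|R1)·P(R1) + P(C|R2)·P(R2) + P(C|R3)·P(R3) + P(C|R4)·P(R4)
      = 0.0095·0.31 + 0.0928·0.43 + 0.041·0.13 + 0.0662·0.13
      = 0.002945 + 0.039904 + 0.00533 + 0.008606 = 0.056785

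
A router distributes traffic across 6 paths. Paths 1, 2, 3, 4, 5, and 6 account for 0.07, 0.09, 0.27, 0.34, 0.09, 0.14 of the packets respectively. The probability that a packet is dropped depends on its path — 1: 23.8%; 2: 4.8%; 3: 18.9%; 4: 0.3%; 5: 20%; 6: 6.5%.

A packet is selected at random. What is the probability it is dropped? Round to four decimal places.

Using total probability over the partition,
P(L) = P(L|1)·P(1) + P(L|2)·P(2) + P(L|3)·P(3) + P(L|4)·P(4) + P(L|5)·P(5) + P(L|6)·P(6)
      = 0.238·0.07 + 0.048·0.09 + 0.189·0.27 + 0.003·0.34 + 0.2·0.09 + 0.065·0.14
      = 0.01666 + 0.00432 + 0.05103 + 0.00102 + 0.018 + 0.0091 = 0.10013

P(L) ≈ 0.1001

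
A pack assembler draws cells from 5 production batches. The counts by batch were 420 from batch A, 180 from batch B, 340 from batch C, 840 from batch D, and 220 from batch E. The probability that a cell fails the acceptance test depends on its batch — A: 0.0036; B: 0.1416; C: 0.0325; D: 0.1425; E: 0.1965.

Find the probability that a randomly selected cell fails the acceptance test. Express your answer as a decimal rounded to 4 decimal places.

0.1005

Total: 420 + 180 + 340 + 840 + 220 = 2000.
P(A) = 420/2000 = 0.21. P(B) = 180/2000 = 0.09. P(C) = 340/2000 = 0.17. P(D) = 840/2000 = 0.42. P(E) = 220/2000 = 0.11.
P(F) = P(F|A)·P(A) + P(F|B)·P(B) + P(F|C)·P(C) + P(F|D)·P(D) + P(F|E)·P(E)
      = 0.0036·0.21 + 0.1416·0.09 + 0.0325·0.17 + 0.1425·0.42 + 0.1965·0.11
      = 0.000756 + 0.012744 + 0.005525 + 0.05985 + 0.021615 = 0.10049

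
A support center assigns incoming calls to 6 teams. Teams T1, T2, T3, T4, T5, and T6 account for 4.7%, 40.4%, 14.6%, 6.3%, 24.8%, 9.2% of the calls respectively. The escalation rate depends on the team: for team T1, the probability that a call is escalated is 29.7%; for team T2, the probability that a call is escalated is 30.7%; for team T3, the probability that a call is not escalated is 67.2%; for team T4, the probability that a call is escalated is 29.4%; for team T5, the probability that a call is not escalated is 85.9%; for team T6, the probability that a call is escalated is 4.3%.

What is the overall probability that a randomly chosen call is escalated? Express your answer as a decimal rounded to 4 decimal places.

P(E|T3) = 1 − 0.672 = 0.328.
P(E|T5) = 1 − 0.859 = 0.141.
Summing over the partition,
P(E) = P(E|T1)·P(T1) + P(E|T2)·P(T2) + P(E|T3)·P(T3) + P(E|T4)·P(T4) + P(E|T5)·P(T5) + P(E|T6)·P(T6)
      = 0.297·0.047 + 0.307·0.404 + 0.328·0.146 + 0.294·0.063 + 0.141·0.248 + 0.043·0.092
      = 0.013959 + 0.124028 + 0.047888 + 0.018522 + 0.034968 + 0.003956 = 0.243321

0.2433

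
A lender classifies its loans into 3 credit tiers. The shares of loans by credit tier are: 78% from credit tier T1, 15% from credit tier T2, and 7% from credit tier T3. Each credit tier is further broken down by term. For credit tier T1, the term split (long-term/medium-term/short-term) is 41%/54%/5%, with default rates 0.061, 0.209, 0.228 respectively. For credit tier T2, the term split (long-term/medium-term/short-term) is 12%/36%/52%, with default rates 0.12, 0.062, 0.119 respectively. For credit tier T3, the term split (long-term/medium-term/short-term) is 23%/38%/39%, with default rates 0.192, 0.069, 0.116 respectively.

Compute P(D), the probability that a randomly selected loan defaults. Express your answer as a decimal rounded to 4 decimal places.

P(D) ≈ 0.1393

P(D|T1) = 0.41·0.061 + 0.54·0.209 + 0.05·0.228 = 0.02501 + 0.11286 + 0.0114 = 0.14927
P(D|T2) = 0.12·0.12 + 0.36·0.062 + 0.52·0.119 = 0.0144 + 0.02232 + 0.06188 = 0.0986
P(D|T3) = 0.23·0.192 + 0.38·0.069 + 0.39·0.116 = 0.04416 + 0.02622 + 0.04524 = 0.11562
By total probability over the outer partition,
P(D) = 0.78·0.14927 + 0.15·0.0986 + 0.07·0.11562
      = 0.1164306 + 0.01479 + 0.0080934 = 0.139314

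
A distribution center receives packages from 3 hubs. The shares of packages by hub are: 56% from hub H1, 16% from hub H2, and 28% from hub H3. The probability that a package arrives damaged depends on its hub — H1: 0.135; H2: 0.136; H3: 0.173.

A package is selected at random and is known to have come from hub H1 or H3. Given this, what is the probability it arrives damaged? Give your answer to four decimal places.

0.1477

Let S = {H1, H3}.
P(S) = 0.56 + 0.28 = 0.84.
P(D ∩ S) = 0.135·0.56 + 0.173·0.28 = 0.0756 + 0.04844 = 0.12404.
P(D | S) = 0.12404 / 0.84 = 0.147667…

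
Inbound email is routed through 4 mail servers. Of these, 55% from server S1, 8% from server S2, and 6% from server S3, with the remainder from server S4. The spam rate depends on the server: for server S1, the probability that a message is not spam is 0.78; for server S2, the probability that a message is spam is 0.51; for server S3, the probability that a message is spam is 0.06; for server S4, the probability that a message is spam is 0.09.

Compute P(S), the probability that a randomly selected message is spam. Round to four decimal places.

P(S4) = 1 − (0.55 + 0.08 + 0.06) = 0.31.
P(S|S1) = 1 − 0.78 = 0.22.
P(S) = P(S|S1)·P(S1) + P(S|S2)·P(S2) + P(S|S3)·P(S3) + P(S|S4)·P(S4)
      = 0.22·0.55 + 0.51·0.08 + 0.06·0.06 + 0.09·0.31
      = 0.121 + 0.0408 + 0.0036 + 0.0279 = 0.1933

0.1933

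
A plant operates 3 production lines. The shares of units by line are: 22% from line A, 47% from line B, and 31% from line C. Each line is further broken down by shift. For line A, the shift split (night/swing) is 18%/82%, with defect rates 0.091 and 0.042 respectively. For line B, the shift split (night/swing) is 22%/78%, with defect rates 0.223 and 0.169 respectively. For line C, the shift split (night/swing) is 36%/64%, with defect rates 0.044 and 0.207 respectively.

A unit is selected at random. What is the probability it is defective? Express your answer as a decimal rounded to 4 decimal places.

P(D) ≈ 0.1422

P(D|A) = 0.18·0.091 + 0.82·0.042 = 0.01638 + 0.03444 = 0.05082
P(D|B) = 0.22·0.223 + 0.78·0.169 = 0.04906 + 0.13182 = 0.18088
P(D|C) = 0.36·0.044 + 0.64·0.207 = 0.01584 + 0.13248 = 0.14832
By total probability over the outer partition,
P(D) = 0.22·0.05082 + 0.47·0.18088 + 0.31·0.14832
      = 0.0111804 + 0.0850136 + 0.0459792 = 0.1421732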